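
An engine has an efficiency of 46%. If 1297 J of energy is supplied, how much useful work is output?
W_out = η·W_in = 0.46·1297 = 596.62 J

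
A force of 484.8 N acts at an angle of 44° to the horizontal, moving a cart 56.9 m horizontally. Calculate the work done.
W = F·d·cosθ = (484.8)(56.9)cos(44°) = 19840 J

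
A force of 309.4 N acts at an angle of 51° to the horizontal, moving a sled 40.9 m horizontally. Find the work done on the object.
W = F·d·cosθ = (309.4)(40.9)cos(51°) = 7964 J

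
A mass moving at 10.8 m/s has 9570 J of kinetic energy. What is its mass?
m = 2·KE/v² = 2·9570/(10.8)² = 164.1 kg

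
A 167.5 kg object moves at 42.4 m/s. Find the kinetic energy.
KE = ½mv² = ½(167.5)(42.4)² = 150600 J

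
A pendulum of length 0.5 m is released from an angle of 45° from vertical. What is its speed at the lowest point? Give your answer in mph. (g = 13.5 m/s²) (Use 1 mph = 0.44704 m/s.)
h = L(1 − cosθ) = 0.5(1 − cos45°) = 0.146447 m
v = √(2gh) = √(2·13.5·0.146447) = 1.98848 m/s = 4.448 mph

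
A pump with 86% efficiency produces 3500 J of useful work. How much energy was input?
W_in = W_out/η = 3500/0.86 = 4070 J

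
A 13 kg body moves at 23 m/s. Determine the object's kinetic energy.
KE = ½mv² = ½(13)(23)² = 3438.5 J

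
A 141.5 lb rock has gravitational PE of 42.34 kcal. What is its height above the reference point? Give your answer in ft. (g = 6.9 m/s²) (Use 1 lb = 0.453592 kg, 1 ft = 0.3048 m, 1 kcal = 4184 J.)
Convert to SI: m = 64.1833 kg, PE = 177151 J
h = PE/(mg) = 177151/(64.1833·6.9) = 400.011 m = 1312 ft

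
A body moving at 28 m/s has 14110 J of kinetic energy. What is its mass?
m = 2·KE/v² = 2·14110/(28)² = 35.99 kg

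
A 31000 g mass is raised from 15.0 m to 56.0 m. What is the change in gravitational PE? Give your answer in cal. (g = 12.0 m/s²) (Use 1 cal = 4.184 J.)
Convert to SI: m = 31.0 kg, Δh = 41.0 m
ΔPE = mgΔh = (31.0)(12.0)(41.0) = 15252.0 J = 3645 cal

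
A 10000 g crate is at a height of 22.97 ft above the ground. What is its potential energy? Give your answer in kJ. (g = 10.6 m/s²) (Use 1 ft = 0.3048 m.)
Convert to SI: m = 10.0 kg, h = 7.00126 m
PE = mgh = (10.0)(10.6)(7.00126) = 742.133 J = 0.7421 kJ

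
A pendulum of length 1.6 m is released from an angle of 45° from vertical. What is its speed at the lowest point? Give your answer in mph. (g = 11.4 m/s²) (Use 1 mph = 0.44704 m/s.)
h = L(1 − cosθ) = 1.6(1 − cos45°) = 0.468629 m
v = √(2gh) = √(2·11.4·0.468629) = 3.26875 m/s = 7.312 mph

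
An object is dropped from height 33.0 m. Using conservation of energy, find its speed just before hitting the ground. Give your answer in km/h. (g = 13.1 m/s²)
mgh = ½mv² ⇒ v = √(2gh) = √(2·13.1·33.0) = 29.4041 m/s = 105.9 km/h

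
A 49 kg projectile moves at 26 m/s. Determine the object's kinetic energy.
KE = ½mv² = ½(49)(26)² = 16562.0 J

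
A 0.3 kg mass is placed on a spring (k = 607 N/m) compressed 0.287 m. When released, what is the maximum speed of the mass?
½kx² = ½mv² ⇒ v = x√(k/m) = (0.287)√(607/0.3) = 12.91 m/s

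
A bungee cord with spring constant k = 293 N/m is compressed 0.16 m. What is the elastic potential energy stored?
PE = ½kx² = ½(293)(0.16)² = 3.75 J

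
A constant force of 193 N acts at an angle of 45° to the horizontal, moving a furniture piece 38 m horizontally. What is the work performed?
W = F·d·cosθ = (193)(38)cos(45°) = 5186 J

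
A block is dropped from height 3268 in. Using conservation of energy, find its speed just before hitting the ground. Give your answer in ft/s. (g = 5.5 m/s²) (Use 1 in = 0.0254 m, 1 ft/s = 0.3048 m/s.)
Convert to SI: h = 83.0072 m
mgh = ½mv² ⇒ v = √(2gh) = √(2·5.5·83.0072) = 30.2172 m/s = 99.14 ft/s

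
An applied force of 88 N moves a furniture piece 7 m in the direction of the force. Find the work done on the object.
W = F·d = (88)(7) = 616.0 J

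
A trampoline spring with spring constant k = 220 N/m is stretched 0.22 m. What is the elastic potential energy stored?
PE = ½kx² = ½(220)(0.22)² = 5.324 J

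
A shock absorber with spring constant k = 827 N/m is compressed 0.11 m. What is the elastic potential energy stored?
PE = ½kx² = ½(827)(0.11)² = 5.003 J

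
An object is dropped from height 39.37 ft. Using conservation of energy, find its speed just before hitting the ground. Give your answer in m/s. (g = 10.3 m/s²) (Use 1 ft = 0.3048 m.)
Convert to SI: h = 12.0 m
mgh = ½mv² ⇒ v = √(2gh) = √(2·10.3·12.0) = 15.72 m/s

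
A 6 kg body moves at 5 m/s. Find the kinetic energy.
KE = ½mv² = ½(6)(5)² = 75.0 J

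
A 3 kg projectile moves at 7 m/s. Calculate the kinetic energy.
KE = ½mv² = ½(3)(7)² = 73.5 J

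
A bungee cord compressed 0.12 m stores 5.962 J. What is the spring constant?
k = 2·PE/x² = 2·5.962/(0.12)² = 828.1 N/m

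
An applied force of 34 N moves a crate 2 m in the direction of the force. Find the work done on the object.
W = F·d = (34)(2) = 68.0 J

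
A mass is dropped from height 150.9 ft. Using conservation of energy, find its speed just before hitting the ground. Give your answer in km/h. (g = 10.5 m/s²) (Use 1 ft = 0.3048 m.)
Convert to SI: h = 45.9943 m
mgh = ½mv² ⇒ v = √(2gh) = √(2·10.5·45.9943) = 31.0786 m/s = 111.9 km/h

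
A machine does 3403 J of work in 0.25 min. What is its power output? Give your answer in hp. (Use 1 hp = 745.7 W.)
Convert to SI: W = 3403.0 J, t = 15.0 s
P = W/t = 3403.0/15.0 = 226.867 W = 0.3042 hp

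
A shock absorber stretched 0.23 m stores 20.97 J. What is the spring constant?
k = 2·PE/x² = 2·20.97/(0.23)² = 792.8 N/m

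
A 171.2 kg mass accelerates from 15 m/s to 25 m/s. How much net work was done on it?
W = ΔKE = ½m(v₂² − v₁²) = ½(171.2)(25² − 15²) = 34240.0 J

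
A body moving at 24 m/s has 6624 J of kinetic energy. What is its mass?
m = 2·KE/v² = 2·6624/(24)² = 23.0 kg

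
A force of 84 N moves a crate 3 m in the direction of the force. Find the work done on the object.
W = F·d = (84)(3) = 252.0 J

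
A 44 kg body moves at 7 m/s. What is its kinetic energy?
KE = ½mv² = ½(44)(7)² = 1078.0 J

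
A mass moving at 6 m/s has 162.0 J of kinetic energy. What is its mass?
m = 2·KE/v² = 2·162.0/(6)² = 9.0 kg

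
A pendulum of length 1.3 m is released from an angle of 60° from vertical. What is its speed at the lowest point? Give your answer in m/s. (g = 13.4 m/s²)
h = L(1 − cosθ) = 1.3(1 − cos60°) = 0.65 m
v = √(2gh) = √(2·13.4·0.65) = 4.174 m/s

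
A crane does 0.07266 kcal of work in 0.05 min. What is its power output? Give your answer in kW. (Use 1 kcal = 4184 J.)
Convert to SI: W = 304.009 J, t = 3.0 s
P = W/t = 304.009/3.0 = 101.336 W = 0.1013 kW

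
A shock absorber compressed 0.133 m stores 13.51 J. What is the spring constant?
k = 2·PE/x² = 2·13.51/(0.133)² = 1528 N/m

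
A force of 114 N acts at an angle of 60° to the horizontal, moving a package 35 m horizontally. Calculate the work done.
W = F·d·cosθ = (114)(35)cos(60°) = 1995 J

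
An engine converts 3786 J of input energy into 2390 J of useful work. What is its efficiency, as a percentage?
η = W_out/W_in = 2390/3786 = 63.13%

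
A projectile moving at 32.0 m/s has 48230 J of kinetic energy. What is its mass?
m = 2·KE/v² = 2·48230/(32.0)² = 94.2 kg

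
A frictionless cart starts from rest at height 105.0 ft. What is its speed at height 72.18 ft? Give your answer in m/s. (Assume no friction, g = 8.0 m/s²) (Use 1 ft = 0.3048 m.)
Convert to SI: h₁−h₂ = 10.0035 m
mgh₁ = mgh₂ + ½mv² ⇒ v = √(2g(h₁−h₂)) = √(2·8.0·10.0035) = 12.65 m/s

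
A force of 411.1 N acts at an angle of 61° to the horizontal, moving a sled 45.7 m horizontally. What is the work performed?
W = F·d·cosθ = (411.1)(45.7)cos(61°) = 9108 J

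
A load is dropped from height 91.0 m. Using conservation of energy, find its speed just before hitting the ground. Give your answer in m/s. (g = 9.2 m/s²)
mgh = ½mv² ⇒ v = √(2gh) = √(2·9.2·91.0) = 40.92 m/s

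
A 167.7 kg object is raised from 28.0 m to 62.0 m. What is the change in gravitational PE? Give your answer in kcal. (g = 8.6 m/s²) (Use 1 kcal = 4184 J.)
ΔPE = mgΔh = (167.7)(8.6)(34.0) = 49035.5 J = 11.72 kcal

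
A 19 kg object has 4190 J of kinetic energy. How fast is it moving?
v = √(2·KE/m) = √(2·4190/19) = 21.0 m/s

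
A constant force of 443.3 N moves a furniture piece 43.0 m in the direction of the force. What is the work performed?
W = F·d = (443.3)(43.0) = 19060 J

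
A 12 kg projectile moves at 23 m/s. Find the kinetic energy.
KE = ½mv² = ½(12)(23)² = 3174.0 J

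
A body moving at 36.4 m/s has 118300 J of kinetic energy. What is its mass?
m = 2·KE/v² = 2·118300/(36.4)² = 178.6 kg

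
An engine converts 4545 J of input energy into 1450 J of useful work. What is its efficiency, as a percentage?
η = W_out/W_in = 1450/4545 = 31.9%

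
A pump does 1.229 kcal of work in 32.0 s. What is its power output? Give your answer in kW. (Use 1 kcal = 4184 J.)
Convert to SI: W = 5142.14 J, t = 32.0 s
P = W/t = 5142.14/32.0 = 160.692 W = 0.1607 kW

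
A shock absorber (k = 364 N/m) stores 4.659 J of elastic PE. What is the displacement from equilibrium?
x = √(2·PE/k) = √(2·4.659/364) = 0.16 m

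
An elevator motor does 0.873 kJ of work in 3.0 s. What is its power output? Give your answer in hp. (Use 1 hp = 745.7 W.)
Convert to SI: W = 873.0 J, t = 3.0 s
P = W/t = 873.0/3.0 = 291.0 W = 0.3902 hp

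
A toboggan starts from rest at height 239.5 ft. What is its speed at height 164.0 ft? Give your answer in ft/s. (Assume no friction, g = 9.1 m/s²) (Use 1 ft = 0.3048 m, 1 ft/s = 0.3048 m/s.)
Convert to SI: h₁−h₂ = 23.0124 m
mgh₁ = mgh₂ + ½mv² ⇒ v = √(2g(h₁−h₂)) = √(2·9.1·23.0124) = 20.4652 m/s = 67.14 ft/s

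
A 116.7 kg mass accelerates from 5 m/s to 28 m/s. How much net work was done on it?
W = ΔKE = ½m(v₂² − v₁²) = ½(116.7)(28² − 5²) = 44287.65 J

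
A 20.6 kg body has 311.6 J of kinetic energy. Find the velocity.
v = √(2·KE/m) = √(2·311.6/20.6) = 5.5 m/s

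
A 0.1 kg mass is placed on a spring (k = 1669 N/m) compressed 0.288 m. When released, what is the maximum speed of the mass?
½kx² = ½mv² ⇒ v = x√(k/m) = (0.288)√(1669/0.1) = 37.21 m/s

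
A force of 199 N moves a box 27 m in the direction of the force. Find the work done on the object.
W = F·d = (199)(27) = 5373 J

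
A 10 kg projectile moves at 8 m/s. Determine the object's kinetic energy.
KE = ½mv² = ½(10)(8)² = 320.0 J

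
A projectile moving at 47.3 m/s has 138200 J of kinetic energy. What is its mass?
m = 2·KE/v² = 2·138200/(47.3)² = 123.5 kg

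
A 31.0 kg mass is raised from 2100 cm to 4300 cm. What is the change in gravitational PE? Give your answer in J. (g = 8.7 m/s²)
Convert to SI: m = 31.0 kg, Δh = 22.0 m
ΔPE = mgΔh = (31.0)(8.7)(22.0) = 5933 J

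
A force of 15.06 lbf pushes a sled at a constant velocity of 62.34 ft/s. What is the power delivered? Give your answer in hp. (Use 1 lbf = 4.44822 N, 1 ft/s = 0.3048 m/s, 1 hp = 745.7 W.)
Convert to SI: F = 66.9902 N, v = 19.0012 m/s
P = Fv = (66.9902)(19.0012) = 1272.9 W = 1.707 hp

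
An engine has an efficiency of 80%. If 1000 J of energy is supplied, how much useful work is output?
W_out = η·W_in = 0.8·1000 = 800.0 J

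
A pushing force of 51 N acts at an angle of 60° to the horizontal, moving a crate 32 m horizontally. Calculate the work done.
W = F·d·cosθ = (51)(32)cos(60°) = 816.0 J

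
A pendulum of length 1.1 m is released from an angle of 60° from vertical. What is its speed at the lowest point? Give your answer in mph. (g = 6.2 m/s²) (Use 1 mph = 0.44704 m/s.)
h = L(1 − cosθ) = 1.1(1 − cos60°) = 0.55 m
v = √(2gh) = √(2·6.2·0.55) = 2.61151 m/s = 5.842 mph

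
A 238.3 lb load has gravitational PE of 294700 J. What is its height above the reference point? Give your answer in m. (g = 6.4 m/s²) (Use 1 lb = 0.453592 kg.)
Convert to SI: m = 108.091 kg, PE = 294700 J
h = PE/(mg) = 294700/(108.091·6.4) = 426.0 m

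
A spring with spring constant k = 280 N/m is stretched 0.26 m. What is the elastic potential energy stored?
PE = ½kx² = ½(280)(0.26)² = 9.464 J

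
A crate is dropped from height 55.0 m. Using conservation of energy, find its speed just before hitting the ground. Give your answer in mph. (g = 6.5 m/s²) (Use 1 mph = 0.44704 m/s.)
mgh = ½mv² ⇒ v = √(2gh) = √(2·6.5·55.0) = 26.7395 m/s = 59.81 mph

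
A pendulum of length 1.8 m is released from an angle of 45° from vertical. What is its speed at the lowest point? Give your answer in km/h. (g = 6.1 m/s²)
h = L(1 − cosθ) = 1.8(1 − cos45°) = 0.527208 m
v = √(2gh) = √(2·6.1·0.527208) = 2.53613 m/s = 9.13 km/h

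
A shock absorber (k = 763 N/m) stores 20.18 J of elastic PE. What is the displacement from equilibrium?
x = √(2·PE/k) = √(2·20.18/763) = 0.23 m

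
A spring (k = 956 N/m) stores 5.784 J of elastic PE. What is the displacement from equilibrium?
x = √(2·PE/k) = √(2·5.784/956) = 0.11 m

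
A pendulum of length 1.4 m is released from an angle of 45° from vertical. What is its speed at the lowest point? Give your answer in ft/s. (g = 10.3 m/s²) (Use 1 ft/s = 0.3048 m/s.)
h = L(1 − cosθ) = 1.4(1 − cos45°) = 0.410051 m
v = √(2gh) = √(2·10.3·0.410051) = 2.90638 m/s = 9.535 ft/s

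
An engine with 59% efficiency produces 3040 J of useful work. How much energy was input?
W_in = W_out/η = 3040/0.59 = 5153 J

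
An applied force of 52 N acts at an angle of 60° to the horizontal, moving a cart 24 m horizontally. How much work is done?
W = F·d·cosθ = (52)(24)cos(60°) = 624.0 J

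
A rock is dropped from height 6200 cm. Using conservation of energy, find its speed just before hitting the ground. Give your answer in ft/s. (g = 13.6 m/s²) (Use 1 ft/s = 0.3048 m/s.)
Convert to SI: h = 62.0 m
mgh = ½mv² ⇒ v = √(2gh) = √(2·13.6·62.0) = 41.0658 m/s = 134.7 ft/s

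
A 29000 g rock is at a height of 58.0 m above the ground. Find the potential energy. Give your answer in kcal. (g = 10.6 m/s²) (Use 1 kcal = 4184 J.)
Convert to SI: m = 29.0 kg, h = 58.0 m
PE = mgh = (29.0)(10.6)(58.0) = 17829.2 J = 4.261 kcal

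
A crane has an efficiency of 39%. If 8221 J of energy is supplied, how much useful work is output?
W_out = η·W_in = 0.39·8221 = 3206.19 J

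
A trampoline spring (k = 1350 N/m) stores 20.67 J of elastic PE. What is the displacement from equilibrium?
x = √(2·PE/k) = √(2·20.67/1350) = 0.175 m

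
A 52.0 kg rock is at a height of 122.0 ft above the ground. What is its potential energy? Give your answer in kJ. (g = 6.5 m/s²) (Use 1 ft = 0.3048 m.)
Convert to SI: m = 52.0 kg, h = 37.1856 m
PE = mgh = (52.0)(6.5)(37.1856) = 12568.7 J = 12.57 kJ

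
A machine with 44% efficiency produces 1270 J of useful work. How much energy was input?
W_in = W_out/η = 1270/0.44 = 2886 J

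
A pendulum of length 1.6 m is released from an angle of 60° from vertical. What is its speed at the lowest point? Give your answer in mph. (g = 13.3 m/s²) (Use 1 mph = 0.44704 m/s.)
h = L(1 − cosθ) = 1.6(1 − cos60°) = 0.8 m
v = √(2gh) = √(2·13.3·0.8) = 4.61303 m/s = 10.32 mph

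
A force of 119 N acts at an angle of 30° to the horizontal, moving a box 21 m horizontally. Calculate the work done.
W = F·d·cosθ = (119)(21)cos(30°) = 2164 J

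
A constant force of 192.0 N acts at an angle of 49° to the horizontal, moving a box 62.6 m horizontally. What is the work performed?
W = F·d·cosθ = (192.0)(62.6)cos(49°) = 7885 J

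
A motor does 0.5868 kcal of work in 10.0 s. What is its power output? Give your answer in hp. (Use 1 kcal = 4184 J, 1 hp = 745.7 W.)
Convert to SI: W = 2455.17 J, t = 10.0 s
P = W/t = 2455.17/10.0 = 245.517 W = 0.3292 hp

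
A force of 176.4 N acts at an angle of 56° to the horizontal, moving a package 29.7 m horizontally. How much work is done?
W = F·d·cosθ = (176.4)(29.7)cos(56°) = 2930 J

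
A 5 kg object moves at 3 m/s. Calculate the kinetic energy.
KE = ½mv² = ½(5)(3)² = 22.5 J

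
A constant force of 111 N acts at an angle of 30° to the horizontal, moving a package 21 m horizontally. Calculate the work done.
W = F·d·cosθ = (111)(21)cos(30°) = 2019 J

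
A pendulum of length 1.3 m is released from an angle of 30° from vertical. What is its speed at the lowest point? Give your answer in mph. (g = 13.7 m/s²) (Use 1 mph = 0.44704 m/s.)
h = L(1 − cosθ) = 1.3(1 − cos30°) = 0.174167 m
v = √(2gh) = √(2·13.7·0.174167) = 2.18453 m/s = 4.887 mph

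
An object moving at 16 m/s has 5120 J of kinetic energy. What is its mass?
m = 2·KE/v² = 2·5120/(16)² = 40.0 kg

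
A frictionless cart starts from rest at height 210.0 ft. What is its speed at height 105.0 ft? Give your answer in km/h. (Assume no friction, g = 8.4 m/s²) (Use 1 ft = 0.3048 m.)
Convert to SI: h₁−h₂ = 32.004 m
mgh₁ = mgh₂ + ½mv² ⇒ v = √(2g(h₁−h₂)) = √(2·8.4·32.004) = 23.1877 m/s = 83.48 km/h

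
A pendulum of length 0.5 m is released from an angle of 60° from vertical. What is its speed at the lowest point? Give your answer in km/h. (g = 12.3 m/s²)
h = L(1 − cosθ) = 0.5(1 − cos60°) = 0.25 m
v = √(2gh) = √(2·12.3·0.25) = 2.47992 m/s = 8.928 km/h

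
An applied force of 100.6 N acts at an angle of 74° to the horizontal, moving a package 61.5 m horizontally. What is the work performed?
W = F·d·cosθ = (100.6)(61.5)cos(74°) = 1705 J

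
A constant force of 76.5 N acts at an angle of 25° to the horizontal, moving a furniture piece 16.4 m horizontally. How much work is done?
W = F·d·cosθ = (76.5)(16.4)cos(25°) = 1137 J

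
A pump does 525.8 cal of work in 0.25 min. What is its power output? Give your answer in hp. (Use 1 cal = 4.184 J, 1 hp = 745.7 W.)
Convert to SI: W = 2199.95 J, t = 15.0 s
P = W/t = 2199.95/15.0 = 146.663 W = 0.1967 hp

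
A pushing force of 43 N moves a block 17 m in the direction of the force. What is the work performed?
W = F·d = (43)(17) = 731.0 J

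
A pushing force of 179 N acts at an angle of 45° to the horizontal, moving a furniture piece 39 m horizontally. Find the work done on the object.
W = F·d·cosθ = (179)(39)cos(45°) = 4936 J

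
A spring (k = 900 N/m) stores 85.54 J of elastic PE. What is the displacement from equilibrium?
x = √(2·PE/k) = √(2·85.54/900) = 0.436 m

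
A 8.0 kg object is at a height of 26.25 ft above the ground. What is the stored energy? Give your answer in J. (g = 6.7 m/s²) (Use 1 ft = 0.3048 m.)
Convert to SI: m = 8.0 kg, h = 8.001 m
PE = mgh = (8.0)(6.7)(8.001) = 428.9 J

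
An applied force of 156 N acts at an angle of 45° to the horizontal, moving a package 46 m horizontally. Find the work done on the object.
W = F·d·cosθ = (156)(46)cos(45°) = 5074 J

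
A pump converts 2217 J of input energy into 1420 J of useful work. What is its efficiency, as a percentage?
η = W_out/W_in = 1420/2217 = 64.05%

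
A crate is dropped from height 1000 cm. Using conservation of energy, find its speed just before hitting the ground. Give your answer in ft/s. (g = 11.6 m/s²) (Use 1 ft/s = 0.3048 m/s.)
Convert to SI: h = 10.0 m
mgh = ½mv² ⇒ v = √(2gh) = √(2·11.6·10.0) = 15.2315 m/s = 49.97 ft/s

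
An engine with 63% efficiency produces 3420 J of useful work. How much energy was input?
W_in = W_out/η = 3420/0.63 = 5429 J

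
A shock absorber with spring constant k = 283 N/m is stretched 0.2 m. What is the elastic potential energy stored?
PE = ½kx² = ½(283)(0.2)² = 5.66 J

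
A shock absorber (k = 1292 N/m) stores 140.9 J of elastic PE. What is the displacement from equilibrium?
x = √(2·PE/k) = √(2·140.9/1292) = 0.467 m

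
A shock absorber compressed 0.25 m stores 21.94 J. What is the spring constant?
k = 2·PE/x² = 2·21.94/(0.25)² = 702.1 N/m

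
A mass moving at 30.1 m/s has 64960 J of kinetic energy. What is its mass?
m = 2·KE/v² = 2·64960/(30.1)² = 143.4 kg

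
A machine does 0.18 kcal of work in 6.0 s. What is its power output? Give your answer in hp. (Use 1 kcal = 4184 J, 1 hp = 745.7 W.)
Convert to SI: W = 753.12 J, t = 6.0 s
P = W/t = 753.12/6.0 = 125.52 W = 0.1683 hp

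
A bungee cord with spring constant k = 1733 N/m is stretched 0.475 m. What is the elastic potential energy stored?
PE = ½kx² = ½(1733)(0.475)² = 195.5 J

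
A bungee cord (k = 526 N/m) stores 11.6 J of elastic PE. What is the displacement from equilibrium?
x = √(2·PE/k) = √(2·11.6/526) = 0.21 m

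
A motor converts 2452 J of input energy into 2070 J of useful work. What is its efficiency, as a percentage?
η = W_out/W_in = 2070/2452 = 84.42%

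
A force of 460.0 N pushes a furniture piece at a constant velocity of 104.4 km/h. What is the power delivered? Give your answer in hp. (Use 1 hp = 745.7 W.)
Convert to SI: F = 460.0 N, v = 29.0 m/s
P = Fv = (460.0)(29.0) = 13340.0 W = 17.89 hp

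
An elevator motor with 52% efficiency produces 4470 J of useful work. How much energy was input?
W_in = W_out/η = 4470/0.52 = 8596 J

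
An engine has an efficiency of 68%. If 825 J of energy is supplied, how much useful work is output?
W_out = η·W_in = 0.68·825 = 561.0 J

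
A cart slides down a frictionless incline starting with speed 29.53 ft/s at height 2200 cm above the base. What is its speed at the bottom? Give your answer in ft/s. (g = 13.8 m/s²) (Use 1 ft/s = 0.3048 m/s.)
Convert to SI: v₀ = 9.00074 m/s, h = 22.0 m
½mv₀² + mgh = ½mv² ⇒ v = √(v₀² + 2gh) = √(9.00074² + 2·13.8·22.0) = 26.2338 m/s = 86.07 ft/s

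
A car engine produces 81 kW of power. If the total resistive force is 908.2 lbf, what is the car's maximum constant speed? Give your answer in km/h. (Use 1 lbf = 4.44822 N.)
Convert to SI: F = 4039.87 N
P = Fv ⇒ v = P/F = 81000 W/4039.87 N = 20.0501 m/s = 72.18 km/h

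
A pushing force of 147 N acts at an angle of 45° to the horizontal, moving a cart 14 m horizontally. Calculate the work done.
W = F·d·cosθ = (147)(14)cos(45°) = 1455 J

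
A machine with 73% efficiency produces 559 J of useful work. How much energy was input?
W_in = W_out/η = 559/0.73 = 765.8 J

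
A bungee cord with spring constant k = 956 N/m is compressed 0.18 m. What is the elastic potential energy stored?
PE = ½kx² = ½(956)(0.18)² = 15.49 J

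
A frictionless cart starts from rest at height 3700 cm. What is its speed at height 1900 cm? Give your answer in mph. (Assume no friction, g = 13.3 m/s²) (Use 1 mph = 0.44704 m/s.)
Convert to SI: h₁−h₂ = 18.0 m
mgh₁ = mgh₂ + ½mv² ⇒ v = √(2g(h₁−h₂)) = √(2·13.3·18.0) = 21.8815 m/s = 48.95 mph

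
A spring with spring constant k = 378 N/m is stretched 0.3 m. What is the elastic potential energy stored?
PE = ½kx² = ½(378)(0.3)² = 17.01 J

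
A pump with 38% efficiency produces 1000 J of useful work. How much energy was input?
W_in = W_out/η = 1000/0.38 = 2632 J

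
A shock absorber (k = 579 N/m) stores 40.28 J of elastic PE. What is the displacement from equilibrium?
x = √(2·PE/k) = √(2·40.28/579) = 0.373 m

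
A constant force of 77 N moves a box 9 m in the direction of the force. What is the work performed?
W = F·d = (77)(9) = 693.0 J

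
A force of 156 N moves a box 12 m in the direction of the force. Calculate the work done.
W = F·d = (156)(12) = 1872 J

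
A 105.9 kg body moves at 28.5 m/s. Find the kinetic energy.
KE = ½mv² = ½(105.9)(28.5)² = 43010 J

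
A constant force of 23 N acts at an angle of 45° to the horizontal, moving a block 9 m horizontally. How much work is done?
W = F·d·cosθ = (23)(9)cos(45°) = 146.4 J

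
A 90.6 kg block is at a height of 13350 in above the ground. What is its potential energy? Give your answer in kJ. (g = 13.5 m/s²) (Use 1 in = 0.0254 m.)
Convert to SI: m = 90.6 kg, h = 339.09 m
PE = mgh = (90.6)(13.5)(339.09) = 414741 J = 414.7 kJ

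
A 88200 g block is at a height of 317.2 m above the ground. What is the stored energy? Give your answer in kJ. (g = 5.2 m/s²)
Convert to SI: m = 88.2 kg, h = 317.2 m
PE = mgh = (88.2)(5.2)(317.2) = 145481 J = 145.5 kJ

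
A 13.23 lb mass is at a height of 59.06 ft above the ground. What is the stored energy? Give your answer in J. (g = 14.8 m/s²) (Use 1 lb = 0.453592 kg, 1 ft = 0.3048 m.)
Convert to SI: m = 6.00102 kg, h = 18.0015 m
PE = mgh = (6.00102)(14.8)(18.0015) = 1599 J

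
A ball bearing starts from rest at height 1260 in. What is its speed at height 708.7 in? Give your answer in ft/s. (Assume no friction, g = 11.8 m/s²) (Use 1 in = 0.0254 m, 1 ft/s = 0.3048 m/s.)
Convert to SI: h₁−h₂ = 14.003 m
mgh₁ = mgh₂ + ½mv² ⇒ v = √(2g(h₁−h₂)) = √(2·11.8·14.003) = 18.1789 m/s = 59.64 ft/s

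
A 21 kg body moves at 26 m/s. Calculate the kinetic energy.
KE = ½mv² = ½(21)(26)² = 7098.0 J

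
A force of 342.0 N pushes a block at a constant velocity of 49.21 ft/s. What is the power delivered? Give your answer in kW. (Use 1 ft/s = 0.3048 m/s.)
Convert to SI: F = 342.0 N, v = 14.9992 m/s
P = Fv = (342.0)(14.9992) = 5129.73 W = 5.13 kW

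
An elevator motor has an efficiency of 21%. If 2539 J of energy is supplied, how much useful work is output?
W_out = η·W_in = 0.21·2539 = 533.19 J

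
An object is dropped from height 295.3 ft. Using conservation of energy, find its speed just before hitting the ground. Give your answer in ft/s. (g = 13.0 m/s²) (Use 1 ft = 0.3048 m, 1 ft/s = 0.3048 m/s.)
Convert to SI: h = 90.0074 m
mgh = ½mv² ⇒ v = √(2gh) = √(2·13.0·90.0074) = 48.3755 m/s = 158.7 ft/s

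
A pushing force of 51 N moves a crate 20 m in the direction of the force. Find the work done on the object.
W = F·d = (51)(20) = 1020 J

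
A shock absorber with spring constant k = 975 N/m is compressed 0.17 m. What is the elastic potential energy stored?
PE = ½kx² = ½(975)(0.17)² = 14.09 J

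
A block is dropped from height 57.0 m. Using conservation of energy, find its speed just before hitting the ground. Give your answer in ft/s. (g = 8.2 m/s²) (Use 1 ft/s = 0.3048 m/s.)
mgh = ½mv² ⇒ v = √(2gh) = √(2·8.2·57.0) = 30.5745 m/s = 100.3 ft/s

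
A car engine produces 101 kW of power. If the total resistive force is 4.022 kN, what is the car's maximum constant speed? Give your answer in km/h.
Convert to SI: F = 4022.0 N
P = Fv ⇒ v = P/F = 101000 W/4022.0 N = 25.1119 m/s = 90.4 km/h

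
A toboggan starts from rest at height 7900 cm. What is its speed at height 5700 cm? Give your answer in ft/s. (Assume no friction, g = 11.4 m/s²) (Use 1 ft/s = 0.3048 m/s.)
Convert to SI: h₁−h₂ = 22.0 m
mgh₁ = mgh₂ + ½mv² ⇒ v = √(2g(h₁−h₂)) = √(2·11.4·22.0) = 22.3964 m/s = 73.48 ft/s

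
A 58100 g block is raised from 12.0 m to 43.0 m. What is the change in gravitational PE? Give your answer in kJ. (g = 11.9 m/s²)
Convert to SI: m = 58.1 kg, Δh = 31.0 m
ΔPE = mgΔh = (58.1)(11.9)(31.0) = 21433.1 J = 21.43 kJ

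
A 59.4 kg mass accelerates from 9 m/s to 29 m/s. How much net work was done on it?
W = ΔKE = ½m(v₂² − v₁²) = ½(59.4)(29² − 9²) = 22572.0 J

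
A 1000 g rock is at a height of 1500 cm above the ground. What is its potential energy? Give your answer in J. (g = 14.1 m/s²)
Convert to SI: m = 1.0 kg, h = 15.0 m
PE = mgh = (1.0)(14.1)(15.0) = 211.5 J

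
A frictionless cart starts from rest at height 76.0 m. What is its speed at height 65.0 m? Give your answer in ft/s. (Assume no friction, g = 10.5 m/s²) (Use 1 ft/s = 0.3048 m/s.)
mgh₁ = mgh₂ + ½mv² ⇒ v = √(2g(h₁−h₂)) = √(2·10.5·11.0) = 15.1987 m/s = 49.86 ft/s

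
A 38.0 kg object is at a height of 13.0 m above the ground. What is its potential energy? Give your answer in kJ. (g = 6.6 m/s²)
PE = mgh = (38.0)(6.6)(13.0) = 3260.4 J = 3.26 kJ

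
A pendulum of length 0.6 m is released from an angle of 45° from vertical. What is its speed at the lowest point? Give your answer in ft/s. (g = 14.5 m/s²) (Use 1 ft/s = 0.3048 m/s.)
h = L(1 − cosθ) = 0.6(1 − cos45°) = 0.175736 m
v = √(2gh) = √(2·14.5·0.175736) = 2.25751 m/s = 7.407 ft/s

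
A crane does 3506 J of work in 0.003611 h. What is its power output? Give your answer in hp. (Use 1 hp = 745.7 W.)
Convert to SI: W = 3506.0 J, t = 12.9996 s
P = W/t = 3506.0/12.9996 = 269.701 W = 0.3617 hp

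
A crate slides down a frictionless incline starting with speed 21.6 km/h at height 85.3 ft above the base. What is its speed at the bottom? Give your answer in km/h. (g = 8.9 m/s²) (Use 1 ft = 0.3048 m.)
Convert to SI: v₀ = 6.0 m/s, h = 25.9994 m
½mv₀² + mgh = ½mv² ⇒ v = √(v₀² + 2gh) = √(6.0² + 2·8.9·25.9994) = 22.3336 m/s = 80.4 km/h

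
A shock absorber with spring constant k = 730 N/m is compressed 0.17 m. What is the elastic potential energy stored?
PE = ½kx² = ½(730)(0.17)² = 10.55 J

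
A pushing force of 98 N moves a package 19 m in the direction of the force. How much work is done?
W = F·d = (98)(19) = 1862 J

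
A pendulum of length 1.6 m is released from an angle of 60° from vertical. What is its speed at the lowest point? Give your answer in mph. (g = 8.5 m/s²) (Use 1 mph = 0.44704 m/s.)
h = L(1 − cosθ) = 1.6(1 − cos60°) = 0.8 m
v = √(2gh) = √(2·8.5·0.8) = 3.68782 m/s = 8.249 mph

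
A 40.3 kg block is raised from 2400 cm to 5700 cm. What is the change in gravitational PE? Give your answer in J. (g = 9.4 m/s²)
Convert to SI: m = 40.3 kg, Δh = 33.0 m
ΔPE = mgΔh = (40.3)(9.4)(33.0) = 12500 J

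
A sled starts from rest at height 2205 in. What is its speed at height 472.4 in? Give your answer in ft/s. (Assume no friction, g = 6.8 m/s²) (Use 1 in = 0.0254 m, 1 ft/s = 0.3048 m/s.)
Convert to SI: h₁−h₂ = 44.008 m
mgh₁ = mgh₂ + ½mv² ⇒ v = √(2g(h₁−h₂)) = √(2·6.8·44.008) = 24.4645 m/s = 80.26 ft/s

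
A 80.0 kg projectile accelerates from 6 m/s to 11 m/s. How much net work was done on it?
W = ΔKE = ½m(v₂² − v₁²) = ½(80.0)(11² − 6²) = 3400.0 J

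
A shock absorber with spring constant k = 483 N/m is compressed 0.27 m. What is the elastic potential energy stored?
PE = ½kx² = ½(483)(0.27)² = 17.61 J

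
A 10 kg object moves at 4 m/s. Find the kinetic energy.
KE = ½mv² = ½(10)(4)² = 80.0 J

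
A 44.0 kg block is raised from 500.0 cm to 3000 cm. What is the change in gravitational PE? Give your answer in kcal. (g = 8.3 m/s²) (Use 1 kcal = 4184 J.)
Convert to SI: m = 44.0 kg, Δh = 25.0 m
ΔPE = mgΔh = (44.0)(8.3)(25.0) = 9130.0 J = 2.182 kcal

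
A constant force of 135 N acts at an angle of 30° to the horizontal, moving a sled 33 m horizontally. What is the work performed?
W = F·d·cosθ = (135)(33)cos(30°) = 3858 J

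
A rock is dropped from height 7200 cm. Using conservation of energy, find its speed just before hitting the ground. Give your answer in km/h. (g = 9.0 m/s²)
Convert to SI: h = 72.0 m
mgh = ½mv² ⇒ v = √(2gh) = √(2·9.0·72.0) = 36.0 m/s = 129.6 km/h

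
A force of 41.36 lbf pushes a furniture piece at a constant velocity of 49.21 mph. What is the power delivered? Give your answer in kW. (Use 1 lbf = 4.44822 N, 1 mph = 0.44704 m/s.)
Convert to SI: F = 183.978 N, v = 21.9988 m/s
P = Fv = (183.978)(21.9988) = 4047.31 W = 4.047 kW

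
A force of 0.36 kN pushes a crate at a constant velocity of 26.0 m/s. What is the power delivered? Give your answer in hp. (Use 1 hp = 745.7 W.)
Convert to SI: F = 360.0 N, v = 26.0 m/s
P = Fv = (360.0)(26.0) = 9360.0 W = 12.55 hp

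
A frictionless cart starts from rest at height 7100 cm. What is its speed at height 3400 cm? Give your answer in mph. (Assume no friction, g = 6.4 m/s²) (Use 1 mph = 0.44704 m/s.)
Convert to SI: h₁−h₂ = 37.0 m
mgh₁ = mgh₂ + ½mv² ⇒ v = √(2g(h₁−h₂)) = √(2·6.4·37.0) = 21.7624 m/s = 48.68 mph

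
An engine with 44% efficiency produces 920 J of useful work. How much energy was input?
W_in = W_out/η = 920/0.44 = 2091 J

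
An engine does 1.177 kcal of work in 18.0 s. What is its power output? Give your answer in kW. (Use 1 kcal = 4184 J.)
Convert to SI: W = 4924.57 J, t = 18.0 s
P = W/t = 4924.57/18.0 = 273.587 W = 0.2736 kW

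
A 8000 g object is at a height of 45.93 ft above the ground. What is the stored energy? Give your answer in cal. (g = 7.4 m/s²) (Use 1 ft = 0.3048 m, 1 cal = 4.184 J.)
Convert to SI: m = 8.0 kg, h = 13.9995 m
PE = mgh = (8.0)(7.4)(13.9995) = 828.768 J = 198.1 cal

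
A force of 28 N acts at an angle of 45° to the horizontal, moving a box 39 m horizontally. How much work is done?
W = F·d·cosθ = (28)(39)cos(45°) = 772.2 J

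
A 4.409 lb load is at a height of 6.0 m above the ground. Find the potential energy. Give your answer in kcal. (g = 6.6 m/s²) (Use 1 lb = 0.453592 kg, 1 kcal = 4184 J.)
Convert to SI: m = 1.99989 kg, h = 6.0 m
PE = mgh = (1.99989)(6.6)(6.0) = 79.1955 J = 0.01893 kcal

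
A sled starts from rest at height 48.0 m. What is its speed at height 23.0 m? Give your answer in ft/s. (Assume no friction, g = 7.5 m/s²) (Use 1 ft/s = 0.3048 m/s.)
mgh₁ = mgh₂ + ½mv² ⇒ v = √(2g(h₁−h₂)) = √(2·7.5·25.0) = 19.3649 m/s = 63.53 ft/s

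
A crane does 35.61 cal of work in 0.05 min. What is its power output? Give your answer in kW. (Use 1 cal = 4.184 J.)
Convert to SI: W = 148.992 J, t = 3.0 s
P = W/t = 148.992/3.0 = 49.6641 W = 0.04966 kW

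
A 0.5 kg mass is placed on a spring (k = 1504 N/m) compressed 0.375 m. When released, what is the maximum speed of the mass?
½kx² = ½mv² ⇒ v = x√(k/m) = (0.375)√(1504/0.5) = 20.57 m/s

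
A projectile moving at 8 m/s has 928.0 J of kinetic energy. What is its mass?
m = 2·KE/v² = 2·928.0/(8)² = 29.0 kg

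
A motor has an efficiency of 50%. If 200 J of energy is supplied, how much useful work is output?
W_out = η·W_in = 0.5·200 = 100.0 J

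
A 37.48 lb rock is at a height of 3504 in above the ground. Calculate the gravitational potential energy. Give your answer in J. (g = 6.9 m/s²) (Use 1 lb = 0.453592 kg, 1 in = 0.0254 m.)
Convert to SI: m = 17.0006 kg, h = 89.0016 m
PE = mgh = (17.0006)(6.9)(89.0016) = 10440 J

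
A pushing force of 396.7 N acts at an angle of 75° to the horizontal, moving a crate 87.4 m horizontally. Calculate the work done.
W = F·d·cosθ = (396.7)(87.4)cos(75°) = 8974 J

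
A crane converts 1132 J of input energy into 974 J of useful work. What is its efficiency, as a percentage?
η = W_out/W_in = 974/1132 = 86.04%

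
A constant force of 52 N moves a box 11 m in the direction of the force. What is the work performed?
W = F·d = (52)(11) = 572.0 J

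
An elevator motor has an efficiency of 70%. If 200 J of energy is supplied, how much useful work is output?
W_out = η·W_in = 0.7·200 = 140.0 J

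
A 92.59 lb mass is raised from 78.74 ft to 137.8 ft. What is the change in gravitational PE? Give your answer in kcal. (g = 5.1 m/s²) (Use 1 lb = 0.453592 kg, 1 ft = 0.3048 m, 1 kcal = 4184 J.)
Convert to SI: m = 41.9981 kg, Δh = 18.0015 m
ΔPE = mgΔh = (41.9981)(5.1)(18.0015) = 3855.74 J = 0.9215 kcal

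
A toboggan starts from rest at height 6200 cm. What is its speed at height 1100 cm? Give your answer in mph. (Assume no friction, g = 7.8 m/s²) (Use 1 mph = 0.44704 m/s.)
Convert to SI: h₁−h₂ = 51.0 m
mgh₁ = mgh₂ + ½mv² ⇒ v = √(2g(h₁−h₂)) = √(2·7.8·51.0) = 28.2064 m/s = 63.1 mph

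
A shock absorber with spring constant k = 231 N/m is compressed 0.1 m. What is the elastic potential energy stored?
PE = ½kx² = ½(231)(0.1)² = 1.155 J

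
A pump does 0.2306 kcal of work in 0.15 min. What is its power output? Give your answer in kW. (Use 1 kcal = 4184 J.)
Convert to SI: W = 964.83 J, t = 9.0 s
P = W/t = 964.83/9.0 = 107.203 W = 0.1072 kW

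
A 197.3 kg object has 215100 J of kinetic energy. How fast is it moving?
v = √(2·KE/m) = √(2·215100/197.3) = 46.7 m/s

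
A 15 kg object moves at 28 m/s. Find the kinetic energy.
KE = ½mv² = ½(15)(28)² = 5880.0 J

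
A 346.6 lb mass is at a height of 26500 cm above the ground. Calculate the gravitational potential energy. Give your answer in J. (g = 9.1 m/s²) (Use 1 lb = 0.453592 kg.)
Convert to SI: m = 157.215 kg, h = 265.0 m
PE = mgh = (157.215)(9.1)(265.0) = 379100 J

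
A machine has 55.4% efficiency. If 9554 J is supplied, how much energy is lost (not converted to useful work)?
W_lost = W_in(1 − η) = 9554·(1 − 0.554) = 4261 J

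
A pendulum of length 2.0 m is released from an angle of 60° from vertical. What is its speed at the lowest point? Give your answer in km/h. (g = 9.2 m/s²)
h = L(1 − cosθ) = 2.0(1 − cos60°) = 1.0 m
v = √(2gh) = √(2·9.2·1.0) = 4.28952 m/s = 15.44 km/h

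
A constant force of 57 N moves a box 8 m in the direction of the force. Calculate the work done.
W = F·d = (57)(8) = 456.0 J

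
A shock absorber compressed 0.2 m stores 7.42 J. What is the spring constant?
k = 2·PE/x² = 2·7.42/(0.2)² = 371.0 N/m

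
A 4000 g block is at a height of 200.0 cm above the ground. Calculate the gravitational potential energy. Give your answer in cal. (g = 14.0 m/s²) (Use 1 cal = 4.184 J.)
Convert to SI: m = 4.0 kg, h = 2.0 m
PE = mgh = (4.0)(14.0)(2.0) = 112.0 J = 26.77 cal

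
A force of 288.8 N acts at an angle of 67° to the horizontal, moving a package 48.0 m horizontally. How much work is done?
W = F·d·cosθ = (288.8)(48.0)cos(67°) = 5416 J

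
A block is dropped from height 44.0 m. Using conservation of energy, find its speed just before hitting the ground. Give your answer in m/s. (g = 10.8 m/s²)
mgh = ½mv² ⇒ v = √(2gh) = √(2·10.8·44.0) = 30.83 m/s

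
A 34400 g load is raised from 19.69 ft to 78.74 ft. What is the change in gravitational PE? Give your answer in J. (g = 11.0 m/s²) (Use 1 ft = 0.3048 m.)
Convert to SI: m = 34.4 kg, Δh = 17.9984 m
ΔPE = mgΔh = (34.4)(11.0)(17.9984) = 6811 J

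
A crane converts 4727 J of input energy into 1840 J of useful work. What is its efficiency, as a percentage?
η = W_out/W_in = 1840/4727 = 38.93%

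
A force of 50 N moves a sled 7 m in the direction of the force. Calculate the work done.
W = F·d = (50)(7) = 350.0 J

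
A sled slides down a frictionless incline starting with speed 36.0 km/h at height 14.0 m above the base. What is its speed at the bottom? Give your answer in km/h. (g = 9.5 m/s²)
Convert to SI: v₀ = 10.0 m/s, h = 14.0 m
½mv₀² + mgh = ½mv² ⇒ v = √(v₀² + 2gh) = √(10.0² + 2·9.5·14.0) = 19.1311 m/s = 68.87 km/h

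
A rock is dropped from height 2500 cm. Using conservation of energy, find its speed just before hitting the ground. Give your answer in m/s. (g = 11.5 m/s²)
Convert to SI: h = 25.0 m
mgh = ½mv² ⇒ v = √(2gh) = √(2·11.5·25.0) = 23.98 m/s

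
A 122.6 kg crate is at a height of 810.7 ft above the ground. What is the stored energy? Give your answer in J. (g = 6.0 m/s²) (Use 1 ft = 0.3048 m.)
Convert to SI: m = 122.6 kg, h = 247.101 m
PE = mgh = (122.6)(6.0)(247.101) = 181800 J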